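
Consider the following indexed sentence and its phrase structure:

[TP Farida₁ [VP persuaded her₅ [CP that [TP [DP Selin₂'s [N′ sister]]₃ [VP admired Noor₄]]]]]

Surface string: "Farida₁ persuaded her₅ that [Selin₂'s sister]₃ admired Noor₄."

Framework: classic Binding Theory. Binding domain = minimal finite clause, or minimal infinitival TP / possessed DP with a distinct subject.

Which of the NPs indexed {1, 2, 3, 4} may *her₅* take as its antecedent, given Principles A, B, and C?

none

*her* is a pronoun, so Principle B applies: it must be free in its binding domain.
Binding domain of *her₅*: the matrix TP, whose subject is Farida₁.
*Farida₁* c-commands the pronoun within its binding domain → coindexation would violate Principle B.
*Selin₂*: the pronoun c-commands this R-expression → coindexation would violate Principle C on *Selin₂*.
*[Selin₂'s sister]₃*: the pronoun c-commands this R-expression → coindexation would violate Principle C on *[Selin₂'s sister]₃*.
*Noor₄*: the pronoun c-commands this R-expression → coindexation would violate Principle C on *Noor₄*.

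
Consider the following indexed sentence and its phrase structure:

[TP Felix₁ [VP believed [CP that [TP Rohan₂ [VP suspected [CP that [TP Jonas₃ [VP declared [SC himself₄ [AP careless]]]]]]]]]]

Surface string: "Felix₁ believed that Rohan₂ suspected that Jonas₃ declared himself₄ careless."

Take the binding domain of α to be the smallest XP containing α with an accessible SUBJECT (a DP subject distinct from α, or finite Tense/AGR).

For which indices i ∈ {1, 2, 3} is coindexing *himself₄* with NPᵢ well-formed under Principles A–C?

{3}

*himself* is an anaphor, so Principle A applies: it must be bound in its binding domain.
Binding domain of *himself₄*: the embedded TP, whose subject is Jonas₃.
*Felix₁* c-commands the anaphor but is outside its binding domain → cannot satisfy Principle A.
*Rohan₂* c-commands the anaphor but is outside its binding domain → cannot satisfy Principle A.
*Jonas₃* c-commands the anaphor within its binding domain → licit binder.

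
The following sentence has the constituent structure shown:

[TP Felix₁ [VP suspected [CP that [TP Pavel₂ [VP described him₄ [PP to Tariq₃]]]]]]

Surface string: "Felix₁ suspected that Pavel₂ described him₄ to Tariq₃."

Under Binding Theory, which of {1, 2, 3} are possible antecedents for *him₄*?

*him* is a pronoun, so Principle B applies: it must be free in its binding domain.
Binding domain of *him₄*: the embedded TP, whose subject is Pavel₂.
*Felix₁* c-commands the pronoun but from outside its binding domain, and is not c-commanded by it → coindexation permitted.
*Pavel₂* c-commands the pronoun within its binding domain → coindexation would violate Principle B.
*Tariq₃*: the pronoun c-commands this R-expression → coindexation would violate Principle C on *Tariq₃*.

{1}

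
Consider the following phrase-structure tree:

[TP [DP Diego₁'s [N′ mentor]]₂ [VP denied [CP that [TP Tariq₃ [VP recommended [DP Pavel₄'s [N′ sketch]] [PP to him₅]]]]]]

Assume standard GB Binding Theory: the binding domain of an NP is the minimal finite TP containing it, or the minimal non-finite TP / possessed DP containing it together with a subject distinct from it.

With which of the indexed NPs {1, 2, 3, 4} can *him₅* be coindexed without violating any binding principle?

{1, 2, 4}

*him* is a pronoun, so Principle B applies: it must be free in its binding domain.
Binding domain of *him₅*: the embedded TP, whose subject is Tariq₃.
*Diego₁* and the pronoun do not c-command one another → neither Principle B nor Principle C is at stake; coindexation permitted.
*[Diego₁'s mentor]₂* c-commands the pronoun but from outside its binding domain, and is not c-commanded by it → coindexation permitted.
*Tariq₃* c-commands the pronoun within its binding domain → coindexation would violate Principle B.
*Pavel₄* and the pronoun do not c-command one another → neither Principle B nor Principle C is at stake; coindexation permitted.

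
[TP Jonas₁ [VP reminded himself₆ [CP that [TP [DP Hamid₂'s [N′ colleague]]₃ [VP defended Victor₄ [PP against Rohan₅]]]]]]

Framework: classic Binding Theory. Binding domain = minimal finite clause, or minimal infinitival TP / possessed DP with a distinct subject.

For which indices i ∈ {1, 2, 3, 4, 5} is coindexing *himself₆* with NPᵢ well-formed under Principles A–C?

{1}

*himself* is an anaphor, so Principle A applies: it must be bound in its binding domain.
Binding domain of *himself₆*: the matrix TP, whose subject is Jonas₁.
*Jonas₁* c-commands the anaphor within its binding domain → licit binder.
*Hamid₂* does not c-command the anaphor → cannot bind it.
*[Hamid₂'s colleague]₃* does not c-command the anaphor → cannot bind it.
*Victor₄* does not c-command the anaphor → cannot bind it.
*Rohan₅* does not c-command the anaphor → cannot bind it.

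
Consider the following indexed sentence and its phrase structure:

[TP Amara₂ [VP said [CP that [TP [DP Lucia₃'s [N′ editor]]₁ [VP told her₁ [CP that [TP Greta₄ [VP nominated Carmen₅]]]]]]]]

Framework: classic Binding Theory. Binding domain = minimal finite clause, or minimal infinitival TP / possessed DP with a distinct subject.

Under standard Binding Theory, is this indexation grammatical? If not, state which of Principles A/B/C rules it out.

Principle B

The two coindexed NPs are *[Lucia₃'s editor]₁* and *her₁*.
*her₁* is a pronoun. Its binding domain is the embedded TP, whose subject is [Lucia₃'s editor]₁.
*[Lucia₃'s editor]₁* c-commands it within that domain and carries the same index.
The pronoun is locally bound → Principle B violation.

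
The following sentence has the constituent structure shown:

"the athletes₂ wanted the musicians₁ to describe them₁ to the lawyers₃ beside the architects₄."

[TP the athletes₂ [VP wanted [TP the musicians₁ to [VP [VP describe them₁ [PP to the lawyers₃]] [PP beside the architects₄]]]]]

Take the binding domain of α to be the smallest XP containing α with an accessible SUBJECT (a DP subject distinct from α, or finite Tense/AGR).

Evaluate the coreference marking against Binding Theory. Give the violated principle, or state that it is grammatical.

The two coindexed NPs are *the musicians₁* and *them₁*.
*them₁* is a pronoun. Its binding domain is the embedded TP, whose subject is the musicians₁.
*the musicians₁* c-commands it within that domain and carries the same index.
The pronoun is locally bound → Principle B violation.

Principle B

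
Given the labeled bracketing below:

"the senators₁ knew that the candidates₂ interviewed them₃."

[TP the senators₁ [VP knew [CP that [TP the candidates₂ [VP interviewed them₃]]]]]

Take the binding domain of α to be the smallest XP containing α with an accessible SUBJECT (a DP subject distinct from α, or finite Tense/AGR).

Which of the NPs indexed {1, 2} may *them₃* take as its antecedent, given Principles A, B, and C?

*them* is a pronoun, so Principle B applies: it must be free in its binding domain.
Binding domain of *them₃*: the embedded TP, whose subject is the candidates₂.
*the senators₁* c-commands the pronoun but from outside its binding domain, and is not c-commanded by it → coindexation permitted.
*the candidates₂* c-commands the pronoun within its binding domain → coindexation would violate Principle B.

{1}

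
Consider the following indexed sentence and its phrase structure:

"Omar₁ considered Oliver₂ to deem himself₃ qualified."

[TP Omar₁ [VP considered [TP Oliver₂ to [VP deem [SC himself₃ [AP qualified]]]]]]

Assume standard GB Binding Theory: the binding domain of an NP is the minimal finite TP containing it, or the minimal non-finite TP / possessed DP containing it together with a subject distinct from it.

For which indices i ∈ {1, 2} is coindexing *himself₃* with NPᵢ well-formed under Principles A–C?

{2}

*himself* is an anaphor, so Principle A applies: it must be bound in its binding domain.
Binding domain of *himself₃*: the embedded TP, whose subject is Oliver₂.
*Omar₁* c-commands the anaphor but is outside its binding domain → cannot satisfy Principle A.
*Oliver₂* c-commands the anaphor within its binding domain → licit binder.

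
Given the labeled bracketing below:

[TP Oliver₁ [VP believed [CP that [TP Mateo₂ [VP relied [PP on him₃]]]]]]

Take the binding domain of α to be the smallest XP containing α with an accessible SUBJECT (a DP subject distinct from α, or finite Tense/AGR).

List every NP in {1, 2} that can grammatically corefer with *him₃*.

*him* is a pronoun, so Principle B applies: it must be free in its binding domain.
Binding domain of *him₃*: the embedded TP, whose subject is Mateo₂.
*Oliver₁* c-commands the pronoun but from outside its binding domain, and is not c-commanded by it → coindexation permitted.
*Mateo₂* c-commands the pronoun within its binding domain → coindexation would violate Principle B.

{1}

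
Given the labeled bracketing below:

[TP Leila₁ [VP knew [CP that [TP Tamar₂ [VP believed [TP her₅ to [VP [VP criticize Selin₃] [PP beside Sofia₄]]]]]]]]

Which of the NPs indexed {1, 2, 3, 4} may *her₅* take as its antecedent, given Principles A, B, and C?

*her* is a pronoun, so Principle B applies: it must be free in its binding domain.
Binding domain of *her₅*: the embedded TP, whose subject is Tamar₂.
*Leila₁* c-commands the pronoun but from outside its binding domain, and is not c-commanded by it → coindexation permitted.
*Tamar₂* c-commands the pronoun within its binding domain → coindexation would violate Principle B.
*Selin₃*: the pronoun c-commands this R-expression → coindexation would violate Principle C on *Selin₃*.
*Sofia₄*: the pronoun c-commands this R-expression → coindexation would violate Principle C on *Sofia₄*.

{1}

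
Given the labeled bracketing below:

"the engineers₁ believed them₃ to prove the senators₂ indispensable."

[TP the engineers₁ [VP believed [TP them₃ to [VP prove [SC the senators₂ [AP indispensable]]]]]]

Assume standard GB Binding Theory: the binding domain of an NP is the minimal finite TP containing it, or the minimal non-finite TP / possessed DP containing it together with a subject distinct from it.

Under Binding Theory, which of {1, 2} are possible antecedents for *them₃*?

none

*them* is a pronoun, so Principle B applies: it must be free in its binding domain.
Binding domain of *them₃*: the matrix TP, whose subject is the engineers₁.
*the engineers₁* c-commands the pronoun within its binding domain → coindexation would violate Principle B.
*the senators₂*: the pronoun c-commands this R-expression → coindexation would violate Principle C on *the senators₂*.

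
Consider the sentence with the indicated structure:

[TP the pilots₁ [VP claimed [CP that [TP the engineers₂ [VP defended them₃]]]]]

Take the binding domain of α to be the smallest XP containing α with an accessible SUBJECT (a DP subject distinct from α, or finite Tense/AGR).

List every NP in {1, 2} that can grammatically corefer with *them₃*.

*them* is a pronoun, so Principle B applies: it must be free in its binding domain.
Binding domain of *them₃*: the embedded TP, whose subject is the engineers₂.
*the pilots₁* c-commands the pronoun but from outside its binding domain, and is not c-commanded by it → coindexation permitted.
*the engineers₂* c-commands the pronoun within its binding domain → coindexation would violate Principle B.

{1}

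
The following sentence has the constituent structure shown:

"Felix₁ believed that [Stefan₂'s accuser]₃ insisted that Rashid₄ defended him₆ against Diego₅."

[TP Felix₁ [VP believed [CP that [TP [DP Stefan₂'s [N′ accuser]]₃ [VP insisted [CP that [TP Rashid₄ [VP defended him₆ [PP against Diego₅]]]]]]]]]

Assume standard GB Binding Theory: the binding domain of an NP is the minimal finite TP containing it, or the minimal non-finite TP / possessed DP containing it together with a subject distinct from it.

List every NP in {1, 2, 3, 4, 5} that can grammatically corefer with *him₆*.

*him* is a pronoun, so Principle B applies: it must be free in its binding domain.
Binding domain of *him₆*: the embedded TP, whose subject is Rashid₄.
*Felix₁* c-commands the pronoun but from outside its binding domain, and is not c-commanded by it → coindexation permitted.
*Stefan₂* and the pronoun do not c-command one another → neither Principle B nor Principle C is at stake; coindexation permitted.
*[Stefan₂'s accuser]₃* c-commands the pronoun but from outside its binding domain, and is not c-commanded by it → coindexation permitted.
*Rashid₄* c-commands the pronoun within its binding domain → coindexation would violate Principle B.
*Diego₅*: the pronoun c-commands this R-expression → coindexation would violate Principle C on *Diego₅*.

{1, 2, 3}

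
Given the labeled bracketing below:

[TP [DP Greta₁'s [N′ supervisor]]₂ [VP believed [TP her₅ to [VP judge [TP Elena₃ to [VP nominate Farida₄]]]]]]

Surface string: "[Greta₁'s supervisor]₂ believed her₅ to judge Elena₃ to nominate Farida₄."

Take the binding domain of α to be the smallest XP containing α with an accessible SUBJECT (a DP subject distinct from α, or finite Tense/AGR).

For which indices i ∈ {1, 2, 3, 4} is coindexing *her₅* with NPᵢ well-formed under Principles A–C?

{1}

*her* is a pronoun, so Principle B applies: it must be free in its binding domain.
Binding domain of *her₅*: the matrix TP, whose subject is [Greta₁'s supervisor]₂.
*Greta₁* and the pronoun do not c-command one another → neither Principle B nor Principle C is at stake; coindexation permitted.
*[Greta₁'s supervisor]₂* c-commands the pronoun within its binding domain → coindexation would violate Principle B.
*Elena₃*: the pronoun c-commands this R-expression → coindexation would violate Principle C on *Elena₃*.
*Farida₄*: the pronoun c-commands this R-expression → coindexation would violate Principle C on *Farida₄*.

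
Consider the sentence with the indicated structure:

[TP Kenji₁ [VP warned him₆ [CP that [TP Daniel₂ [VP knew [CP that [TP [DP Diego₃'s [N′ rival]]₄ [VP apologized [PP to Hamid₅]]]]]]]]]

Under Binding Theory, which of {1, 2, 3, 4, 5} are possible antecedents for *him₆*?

*him* is a pronoun, so Principle B applies: it must be free in its binding domain.
Binding domain of *him₆*: the matrix TP, whose subject is Kenji₁.
*Kenji₁* c-commands the pronoun within its binding domain → coindexation would violate Principle B.
*Daniel₂*: the pronoun c-commands this R-expression → coindexation would violate Principle C on *Daniel₂*.
*Diego₃*: the pronoun c-commands this R-expression → coindexation would violate Principle C on *Diego₃*.
*[Diego₃'s rival]₄*: the pronoun c-commands this R-expression → coindexation would violate Principle C on *[Diego₃'s rival]₄*.
*Hamid₅*: the pronoun c-commands this R-expression → coindexation would violate Principle C on *Hamid₅*.

none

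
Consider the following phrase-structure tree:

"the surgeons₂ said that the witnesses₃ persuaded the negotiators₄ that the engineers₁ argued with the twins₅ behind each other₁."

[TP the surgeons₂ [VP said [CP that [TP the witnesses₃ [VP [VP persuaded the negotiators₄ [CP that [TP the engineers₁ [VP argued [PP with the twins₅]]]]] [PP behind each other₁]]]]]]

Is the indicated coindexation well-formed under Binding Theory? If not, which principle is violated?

Principle A

The two coindexed NPs are *the engineers₁* and *each other₁*.
*each other₁* is an anaphor. Principle A requires it to be bound within its binding domain — the embedded TP, whose subject is the witnesses₃.
Within that domain it is c-commanded by *the witnesses₃*, which does not share its index.
*the engineers₁* does not c-command the anaphor at all.
The anaphor is unbound in its domain → Principle A violation.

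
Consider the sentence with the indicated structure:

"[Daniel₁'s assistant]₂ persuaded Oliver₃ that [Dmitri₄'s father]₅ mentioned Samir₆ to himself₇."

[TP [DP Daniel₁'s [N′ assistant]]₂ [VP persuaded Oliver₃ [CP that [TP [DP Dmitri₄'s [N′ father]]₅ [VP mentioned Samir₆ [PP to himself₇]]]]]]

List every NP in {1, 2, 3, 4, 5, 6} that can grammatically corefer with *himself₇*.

{5, 6}

*himself* is an anaphor, so Principle A applies: it must be bound in its binding domain.
Binding domain of *himself₇*: the embedded TP, whose subject is [Dmitri₄'s father]₅.
*Daniel₁* does not c-command the anaphor → cannot bind it.
*[Daniel₁'s assistant]₂* c-commands the anaphor but is outside its binding domain → cannot satisfy Principle A.
*Oliver₃* c-commands the anaphor but is outside its binding domain → cannot satisfy Principle A.
*Dmitri₄* does not c-command the anaphor → cannot bind it.
*[Dmitri₄'s father]₅* c-commands the anaphor within its binding domain → licit binder.
*Samir₆* c-commands the anaphor within its binding domain → licit binder.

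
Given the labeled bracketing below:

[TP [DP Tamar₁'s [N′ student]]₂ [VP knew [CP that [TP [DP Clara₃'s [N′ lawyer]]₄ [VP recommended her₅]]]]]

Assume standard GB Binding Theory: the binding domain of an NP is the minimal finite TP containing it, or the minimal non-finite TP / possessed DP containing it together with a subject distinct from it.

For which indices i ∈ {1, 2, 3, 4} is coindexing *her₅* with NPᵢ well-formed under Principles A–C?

{1, 2, 3}

*her* is a pronoun, so Principle B applies: it must be free in its binding domain.
Binding domain of *her₅*: the embedded TP, whose subject is [Clara₃'s lawyer]₄.
*Tamar₁* and the pronoun do not c-command one another → neither Principle B nor Principle C is at stake; coindexation permitted.
*[Tamar₁'s student]₂* c-commands the pronoun but from outside its binding domain, and is not c-commanded by it → coindexation permitted.
*Clara₃* and the pronoun do not c-command one another → neither Principle B nor Principle C is at stake; coindexation permitted.
*[Clara₃'s lawyer]₄* c-commands the pronoun within its binding domain → coindexation would violate Principle B.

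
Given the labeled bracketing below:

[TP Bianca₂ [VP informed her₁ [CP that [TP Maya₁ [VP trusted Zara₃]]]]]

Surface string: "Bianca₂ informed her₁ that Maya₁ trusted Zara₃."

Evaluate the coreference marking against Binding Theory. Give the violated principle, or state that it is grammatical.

The two coindexed NPs are *her₁* and *Maya₁*.
*Maya₁* is an R-expression. Principle C requires it to be free everywhere.
*her₁* c-commands it and carries the same index.
The R-expression is bound → Principle C violation.

Principle C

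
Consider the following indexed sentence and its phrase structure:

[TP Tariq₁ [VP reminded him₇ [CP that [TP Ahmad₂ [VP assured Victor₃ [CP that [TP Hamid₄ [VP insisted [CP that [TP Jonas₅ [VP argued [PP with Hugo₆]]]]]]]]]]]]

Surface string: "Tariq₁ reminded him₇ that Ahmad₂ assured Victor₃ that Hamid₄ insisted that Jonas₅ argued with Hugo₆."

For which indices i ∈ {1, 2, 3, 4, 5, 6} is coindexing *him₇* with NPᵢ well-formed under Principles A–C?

none

*him* is a pronoun, so Principle B applies: it must be free in its binding domain.
Binding domain of *him₇*: the matrix TP, whose subject is Tariq₁.
*Tariq₁* c-commands the pronoun within its binding domain → coindexation would violate Principle B.
*Ahmad₂*: the pronoun c-commands this R-expression → coindexation would violate Principle C on *Ahmad₂*.
*Victor₃*: the pronoun c-commands this R-expression → coindexation would violate Principle C on *Victor₃*.
*Hamid₄*: the pronoun c-commands this R-expression → coindexation would violate Principle C on *Hamid₄*.
*Jonas₅*: the pronoun c-commands this R-expression → coindexation would violate Principle C on *Jonas₅*.
*Hugo₆*: the pronoun c-commands this R-expression → coindexation would violate Principle C on *Hugo₆*.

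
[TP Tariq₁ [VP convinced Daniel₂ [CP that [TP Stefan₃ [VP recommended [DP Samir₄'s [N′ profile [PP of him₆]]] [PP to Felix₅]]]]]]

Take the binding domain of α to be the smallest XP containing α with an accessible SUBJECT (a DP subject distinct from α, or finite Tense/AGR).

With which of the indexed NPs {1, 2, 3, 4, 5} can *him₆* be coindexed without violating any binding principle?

{1, 2, 3, 5}

*him* is a pronoun, so Principle B applies: it must be free in its binding domain.
Binding domain of *him₆*: the possessed DP, whose subject is Samir₄.
*Tariq₁* c-commands the pronoun but from outside its binding domain, and is not c-commanded by it → coindexation permitted.
*Daniel₂* c-commands the pronoun but from outside its binding domain, and is not c-commanded by it → coindexation permitted.
*Stefan₃* c-commands the pronoun but from outside its binding domain, and is not c-commanded by it → coindexation permitted.
*Samir₄* c-commands the pronoun within its binding domain → coindexation would violate Principle B.
*Felix₅* and the pronoun do not c-command one another → neither Principle B nor Principle C is at stake; coindexation permitted.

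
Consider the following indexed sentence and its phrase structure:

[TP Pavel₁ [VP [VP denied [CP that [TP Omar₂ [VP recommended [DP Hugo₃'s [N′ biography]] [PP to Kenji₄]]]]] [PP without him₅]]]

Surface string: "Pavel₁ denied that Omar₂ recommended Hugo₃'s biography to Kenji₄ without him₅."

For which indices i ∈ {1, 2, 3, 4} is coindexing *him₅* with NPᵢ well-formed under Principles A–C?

*him* is a pronoun, so Principle B applies: it must be free in its binding domain.
Binding domain of *him₅*: the matrix TP, whose subject is Pavel₁.
*Pavel₁* c-commands the pronoun within its binding domain → coindexation would violate Principle B.
*Omar₂* and the pronoun do not c-command one another → neither Principle B nor Principle C is at stake; coindexation permitted.
*Hugo₃* and the pronoun do not c-command one another → neither Principle B nor Principle C is at stake; coindexation permitted.
*Kenji₄* and the pronoun do not c-command one another → neither Principle B nor Principle C is at stake; coindexation permitted.

{2, 3, 4}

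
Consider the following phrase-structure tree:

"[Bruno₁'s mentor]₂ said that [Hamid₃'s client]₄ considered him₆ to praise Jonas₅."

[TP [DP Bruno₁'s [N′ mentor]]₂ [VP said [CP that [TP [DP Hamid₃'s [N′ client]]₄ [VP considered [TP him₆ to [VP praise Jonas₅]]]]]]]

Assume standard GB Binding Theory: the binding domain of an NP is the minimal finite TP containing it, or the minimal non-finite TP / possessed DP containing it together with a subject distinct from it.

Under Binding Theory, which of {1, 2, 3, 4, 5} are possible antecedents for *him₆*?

{1, 2, 3}

*him* is a pronoun, so Principle B applies: it must be free in its binding domain.
Binding domain of *him₆*: the embedded TP, whose subject is [Hamid₃'s client]₄.
*Bruno₁* and the pronoun do not c-command one another → neither Principle B nor Principle C is at stake; coindexation permitted.
*[Bruno₁'s mentor]₂* c-commands the pronoun but from outside its binding domain, and is not c-commanded by it → coindexation permitted.
*Hamid₃* and the pronoun do not c-command one another → neither Principle B nor Principle C is at stake; coindexation permitted.
*[Hamid₃'s client]₄* c-commands the pronoun within its binding domain → coindexation would violate Principle B.
*Jonas₅*: the pronoun c-commands this R-expression → coindexation would violate Principle C on *Jonas₅*.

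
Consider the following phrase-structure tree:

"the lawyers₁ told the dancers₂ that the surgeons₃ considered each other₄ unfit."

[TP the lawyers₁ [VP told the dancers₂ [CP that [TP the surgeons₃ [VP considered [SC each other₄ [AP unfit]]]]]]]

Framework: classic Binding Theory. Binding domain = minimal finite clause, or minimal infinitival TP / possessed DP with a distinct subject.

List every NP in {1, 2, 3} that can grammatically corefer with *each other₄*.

*each other* is an anaphor, so Principle A applies: it must be bound in its binding domain.
Binding domain of *each other₄*: the embedded TP, whose subject is the surgeons₃.
*the lawyers₁* c-commands the anaphor but is outside its binding domain → cannot satisfy Principle A.
*the dancers₂* c-commands the anaphor but is outside its binding domain → cannot satisfy Principle A.
*the surgeons₃* c-commands the anaphor within its binding domain → licit binder.

{3}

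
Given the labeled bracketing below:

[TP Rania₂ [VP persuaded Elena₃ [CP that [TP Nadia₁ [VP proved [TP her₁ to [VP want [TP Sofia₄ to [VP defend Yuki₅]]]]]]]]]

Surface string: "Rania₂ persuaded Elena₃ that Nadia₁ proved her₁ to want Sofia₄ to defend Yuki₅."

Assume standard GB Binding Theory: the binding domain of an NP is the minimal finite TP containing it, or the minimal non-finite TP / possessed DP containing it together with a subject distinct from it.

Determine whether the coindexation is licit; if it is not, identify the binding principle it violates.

Principle B

The two coindexed NPs are *Nadia₁* and *her₁*.
*her₁* is a pronoun. Its binding domain is the embedded TP, whose subject is Nadia₁.
*Nadia₁* c-commands it within that domain and carries the same index.
The pronoun is locally bound → Principle B violation.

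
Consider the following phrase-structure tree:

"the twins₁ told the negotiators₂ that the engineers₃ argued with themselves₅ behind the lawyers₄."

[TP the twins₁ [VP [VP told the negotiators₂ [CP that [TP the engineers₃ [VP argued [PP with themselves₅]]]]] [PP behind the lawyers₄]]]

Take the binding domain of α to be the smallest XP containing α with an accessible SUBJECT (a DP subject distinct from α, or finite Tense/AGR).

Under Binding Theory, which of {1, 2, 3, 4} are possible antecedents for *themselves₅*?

{3}

*themselves* is an anaphor, so Principle A applies: it must be bound in its binding domain.
Binding domain of *themselves₅*: the embedded TP, whose subject is the engineers₃.
*the twins₁* c-commands the anaphor but is outside its binding domain → cannot satisfy Principle A.
*the negotiators₂* c-commands the anaphor but is outside its binding domain → cannot satisfy Principle A.
*the engineers₃* c-commands the anaphor within its binding domain → licit binder.
*the lawyers₄* does not c-command the anaphor → cannot bind it.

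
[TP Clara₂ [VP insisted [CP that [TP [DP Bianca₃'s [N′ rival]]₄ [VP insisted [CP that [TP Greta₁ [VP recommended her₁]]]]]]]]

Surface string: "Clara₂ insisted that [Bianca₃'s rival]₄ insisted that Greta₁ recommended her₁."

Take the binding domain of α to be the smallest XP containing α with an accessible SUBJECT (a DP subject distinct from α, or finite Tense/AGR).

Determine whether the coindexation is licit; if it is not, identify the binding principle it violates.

The two coindexed NPs are *Greta₁* and *her₁*.
*her₁* is a pronoun. Its binding domain is the embedded TP, whose subject is Greta₁.
*Greta₁* c-commands it within that domain and carries the same index.
The pronoun is locally bound → Principle B violation.

Principle B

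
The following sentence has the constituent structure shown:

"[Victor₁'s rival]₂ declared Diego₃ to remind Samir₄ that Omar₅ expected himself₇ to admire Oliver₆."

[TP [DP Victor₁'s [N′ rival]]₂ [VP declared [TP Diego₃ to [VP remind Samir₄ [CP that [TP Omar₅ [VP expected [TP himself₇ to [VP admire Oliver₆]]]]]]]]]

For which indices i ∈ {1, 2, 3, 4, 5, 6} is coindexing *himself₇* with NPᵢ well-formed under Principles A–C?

{5}

*himself* is an anaphor, so Principle A applies: it must be bound in its binding domain.
Binding domain of *himself₇*: the embedded TP, whose subject is Omar₅.
*Victor₁* does not c-command the anaphor → cannot bind it.
*[Victor₁'s rival]₂* c-commands the anaphor but is outside its binding domain → cannot satisfy Principle A.
*Diego₃* c-commands the anaphor but is outside its binding domain → cannot satisfy Principle A.
*Samir₄* c-commands the anaphor but is outside its binding domain → cannot satisfy Principle A.
*Omar₅* c-commands the anaphor within its binding domain → licit binder.
*Oliver₆* does not c-command the anaphor → cannot bind it.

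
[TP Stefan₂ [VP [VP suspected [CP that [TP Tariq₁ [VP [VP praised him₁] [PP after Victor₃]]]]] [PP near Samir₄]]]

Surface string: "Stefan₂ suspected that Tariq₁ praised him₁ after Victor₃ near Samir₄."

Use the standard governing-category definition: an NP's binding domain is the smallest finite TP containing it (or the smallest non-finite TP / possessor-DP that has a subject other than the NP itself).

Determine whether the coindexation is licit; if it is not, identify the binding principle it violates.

The two coindexed NPs are *Tariq₁* and *him₁*.
*him₁* is a pronoun. Its binding domain is the embedded TP, whose subject is Tariq₁.
*Tariq₁* c-commands it within that domain and carries the same index.
The pronoun is locally bound → Principle B violation.

Principle B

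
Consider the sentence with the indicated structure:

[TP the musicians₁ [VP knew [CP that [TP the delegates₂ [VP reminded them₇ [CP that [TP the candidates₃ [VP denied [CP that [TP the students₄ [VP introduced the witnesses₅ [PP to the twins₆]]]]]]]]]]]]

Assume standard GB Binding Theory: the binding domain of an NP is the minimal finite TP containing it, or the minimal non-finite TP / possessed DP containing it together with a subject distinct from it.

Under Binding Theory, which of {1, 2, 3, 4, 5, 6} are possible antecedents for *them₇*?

*them* is a pronoun, so Principle B applies: it must be free in its binding domain.
Binding domain of *them₇*: the embedded TP, whose subject is the delegates₂.
*the musicians₁* c-commands the pronoun but from outside its binding domain, and is not c-commanded by it → coindexation permitted.
*the delegates₂* c-commands the pronoun within its binding domain → coindexation would violate Principle B.
*the candidates₃*: the pronoun c-commands this R-expression → coindexation would violate Principle C on *the candidates₃*.
*the students₄*: the pronoun c-commands this R-expression → coindexation would violate Principle C on *the students₄*.
*the witnesses₅*: the pronoun c-commands this R-expression → coindexation would violate Principle C on *the witnesses₅*.
*the twins₆*: the pronoun c-commands this R-expression → coindexation would violate Principle C on *the twins₆*.

{1}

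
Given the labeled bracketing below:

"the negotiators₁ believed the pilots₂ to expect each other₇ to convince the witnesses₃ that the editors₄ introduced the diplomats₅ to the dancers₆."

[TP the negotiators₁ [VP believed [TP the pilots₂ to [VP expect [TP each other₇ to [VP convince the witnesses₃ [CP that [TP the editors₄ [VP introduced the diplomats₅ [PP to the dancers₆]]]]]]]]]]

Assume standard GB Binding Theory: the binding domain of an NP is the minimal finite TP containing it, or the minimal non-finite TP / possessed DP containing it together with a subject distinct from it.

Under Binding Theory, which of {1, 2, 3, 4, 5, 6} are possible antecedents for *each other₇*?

*each other* is an anaphor, so Principle A applies: it must be bound in its binding domain.
Binding domain of *each other₇*: the embedded TP, whose subject is the pilots₂.
*the negotiators₁* c-commands the anaphor but is outside its binding domain → cannot satisfy Principle A.
*the pilots₂* c-commands the anaphor within its binding domain → licit binder.
*the witnesses₃* does not c-command the anaphor → cannot bind it.
*the editors₄* does not c-command the anaphor → cannot bind it.
*the diplomats₅* does not c-command the anaphor → cannot bind it.
*the dancers₆* does not c-command the anaphor → cannot bind it.

{2}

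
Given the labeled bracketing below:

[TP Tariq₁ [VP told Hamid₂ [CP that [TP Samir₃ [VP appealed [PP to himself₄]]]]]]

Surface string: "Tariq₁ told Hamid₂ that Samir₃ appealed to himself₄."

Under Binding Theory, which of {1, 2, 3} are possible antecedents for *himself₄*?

*himself* is an anaphor, so Principle A applies: it must be bound in its binding domain.
Binding domain of *himself₄*: the embedded TP, whose subject is Samir₃.
*Tariq₁* c-commands the anaphor but is outside its binding domain → cannot satisfy Principle A.
*Hamid₂* c-commands the anaphor but is outside its binding domain → cannot satisfy Principle A.
*Samir₃* c-commands the anaphor within its binding domain → licit binder.

{3}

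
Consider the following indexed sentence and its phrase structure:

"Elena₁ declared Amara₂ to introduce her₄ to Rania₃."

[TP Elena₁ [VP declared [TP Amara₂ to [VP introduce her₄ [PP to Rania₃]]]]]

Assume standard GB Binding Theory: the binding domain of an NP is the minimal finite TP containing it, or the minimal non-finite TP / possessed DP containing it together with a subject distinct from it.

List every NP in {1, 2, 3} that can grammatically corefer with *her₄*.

{1}

*her* is a pronoun, so Principle B applies: it must be free in its binding domain.
Binding domain of *her₄*: the embedded TP, whose subject is Amara₂.
*Elena₁* c-commands the pronoun but from outside its binding domain, and is not c-commanded by it → coindexation permitted.
*Amara₂* c-commands the pronoun within its binding domain → coindexation would violate Principle B.
*Rania₃*: the pronoun c-commands this R-expression → coindexation would violate Principle C on *Rania₃*.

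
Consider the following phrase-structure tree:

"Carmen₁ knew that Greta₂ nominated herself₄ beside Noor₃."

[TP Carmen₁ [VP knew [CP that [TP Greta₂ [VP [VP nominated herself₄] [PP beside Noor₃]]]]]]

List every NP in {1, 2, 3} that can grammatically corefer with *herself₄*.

*herself* is an anaphor, so Principle A applies: it must be bound in its binding domain.
Binding domain of *herself₄*: the embedded TP, whose subject is Greta₂.
*Carmen₁* c-commands the anaphor but is outside its binding domain → cannot satisfy Principle A.
*Greta₂* c-commands the anaphor within its binding domain → licit binder.
*Noor₃* does not c-command the anaphor → cannot bind it.

{2}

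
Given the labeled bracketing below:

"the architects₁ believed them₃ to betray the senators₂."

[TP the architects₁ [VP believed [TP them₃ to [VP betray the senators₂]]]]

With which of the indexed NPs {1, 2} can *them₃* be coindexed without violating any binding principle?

none

*them* is a pronoun, so Principle B applies: it must be free in its binding domain.
Binding domain of *them₃*: the matrix TP, whose subject is the architects₁.
*the architects₁* c-commands the pronoun within its binding domain → coindexation would violate Principle B.
*the senators₂*: the pronoun c-commands this R-expression → coindexation would violate Principle C on *the senators₂*.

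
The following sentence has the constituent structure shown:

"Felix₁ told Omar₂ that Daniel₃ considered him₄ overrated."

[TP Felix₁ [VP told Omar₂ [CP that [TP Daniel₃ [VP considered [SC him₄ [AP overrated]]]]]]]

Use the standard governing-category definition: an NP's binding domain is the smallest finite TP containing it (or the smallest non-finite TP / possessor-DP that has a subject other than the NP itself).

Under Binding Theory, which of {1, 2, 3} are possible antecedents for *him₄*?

{1, 2}

*him* is a pronoun, so Principle B applies: it must be free in its binding domain.
Binding domain of *him₄*: the embedded TP, whose subject is Daniel₃.
*Felix₁* c-commands the pronoun but from outside its binding domain, and is not c-commanded by it → coindexation permitted.
*Omar₂* c-commands the pronoun but from outside its binding domain, and is not c-commanded by it → coindexation permitted.
*Daniel₃* c-commands the pronoun within its binding domain → coindexation would violate Principle B.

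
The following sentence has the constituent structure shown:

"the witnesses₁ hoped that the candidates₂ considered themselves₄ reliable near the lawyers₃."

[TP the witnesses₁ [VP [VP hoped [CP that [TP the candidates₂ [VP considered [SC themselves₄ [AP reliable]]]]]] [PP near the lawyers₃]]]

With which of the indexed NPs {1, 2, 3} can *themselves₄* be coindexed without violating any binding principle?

{2}

*themselves* is an anaphor, so Principle A applies: it must be bound in its binding domain.
Binding domain of *themselves₄*: the embedded TP, whose subject is the candidates₂.
*the witnesses₁* c-commands the anaphor but is outside its binding domain → cannot satisfy Principle A.
*the candidates₂* c-commands the anaphor within its binding domain → licit binder.
*the lawyers₃* does not c-command the anaphor → cannot bind it.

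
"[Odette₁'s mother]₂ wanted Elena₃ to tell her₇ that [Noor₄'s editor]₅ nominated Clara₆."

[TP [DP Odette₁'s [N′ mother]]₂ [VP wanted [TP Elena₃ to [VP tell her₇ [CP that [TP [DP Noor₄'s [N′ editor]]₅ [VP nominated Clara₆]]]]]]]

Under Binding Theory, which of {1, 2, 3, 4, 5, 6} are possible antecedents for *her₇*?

*her* is a pronoun, so Principle B applies: it must be free in its binding domain.
Binding domain of *her₇*: the embedded TP, whose subject is Elena₃.
*Odette₁* and the pronoun do not c-command one another → neither Principle B nor Principle C is at stake; coindexation permitted.
*[Odette₁'s mother]₂* c-commands the pronoun but from outside its binding domain, and is not c-commanded by it → coindexation permitted.
*Elena₃* c-commands the pronoun within its binding domain → coindexation would violate Principle B.
*Noor₄*: the pronoun c-commands this R-expression → coindexation would violate Principle C on *Noor₄*.
*[Noor₄'s editor]₅*: the pronoun c-commands this R-expression → coindexation would violate Principle C on *[Noor₄'s editor]₅*.
*Clara₆*: the pronoun c-commands this R-expression → coindexation would violate Principle C on *Clara₆*.

{1, 2}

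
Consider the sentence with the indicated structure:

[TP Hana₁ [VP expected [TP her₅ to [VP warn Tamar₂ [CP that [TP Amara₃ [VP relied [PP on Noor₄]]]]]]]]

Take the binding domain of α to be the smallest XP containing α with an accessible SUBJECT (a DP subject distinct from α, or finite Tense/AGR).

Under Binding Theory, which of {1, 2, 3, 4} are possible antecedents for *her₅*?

*her* is a pronoun, so Principle B applies: it must be free in its binding domain.
Binding domain of *her₅*: the matrix TP, whose subject is Hana₁.
*Hana₁* c-commands the pronoun within its binding domain → coindexation would violate Principle B.
*Tamar₂*: the pronoun c-commands this R-expression → coindexation would violate Principle C on *Tamar₂*.
*Amara₃*: the pronoun c-commands this R-expression → coindexation would violate Principle C on *Amara₃*.
*Noor₄*: the pronoun c-commands this R-expression → coindexation would violate Principle C on *Noor₄*.

none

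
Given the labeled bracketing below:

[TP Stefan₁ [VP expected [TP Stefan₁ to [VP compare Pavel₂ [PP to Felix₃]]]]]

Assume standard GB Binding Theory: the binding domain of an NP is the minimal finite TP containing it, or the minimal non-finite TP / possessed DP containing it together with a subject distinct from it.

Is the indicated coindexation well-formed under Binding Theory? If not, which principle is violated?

Principle C

The two coindexed NPs are *Stefan₁* (the higher occurrence) and *Stefan₁* (the lower occurrence).
*Stefan₁* (the lower occurrence) is an R-expression. Principle C requires it to be free everywhere.
*Stefan₁* (the higher occurrence) c-commands it and carries the same index.
The R-expression is bound → Principle C violation.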